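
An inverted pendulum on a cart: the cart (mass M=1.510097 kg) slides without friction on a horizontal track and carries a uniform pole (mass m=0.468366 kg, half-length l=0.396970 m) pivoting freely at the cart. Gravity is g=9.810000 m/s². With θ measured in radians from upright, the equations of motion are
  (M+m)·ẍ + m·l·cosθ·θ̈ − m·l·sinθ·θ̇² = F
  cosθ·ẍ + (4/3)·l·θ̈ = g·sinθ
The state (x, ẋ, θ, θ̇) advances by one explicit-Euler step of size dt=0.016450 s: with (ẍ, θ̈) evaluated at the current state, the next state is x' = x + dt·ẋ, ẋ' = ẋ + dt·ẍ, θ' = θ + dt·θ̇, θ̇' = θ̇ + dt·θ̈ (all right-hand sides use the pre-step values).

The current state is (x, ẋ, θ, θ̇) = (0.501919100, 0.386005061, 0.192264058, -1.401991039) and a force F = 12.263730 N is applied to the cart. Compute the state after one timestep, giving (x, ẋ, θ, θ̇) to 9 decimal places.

sinθ=0.191081724, cosθ=0.981574131
temp = (F + m·l·θ̇²·sinθ)/(M+m) = (12.263730 + 0.069831709)/1.978463 = 6.233910722
θ̈ = (g·sinθ − cosθ·temp)/(l·(4/3 − m·cos²θ/(M+m))) = -9.674173367
ẍ = temp − m·l·θ̈·cosθ/(M+m) = 7.126295361
Euler: x'=0.501919100+0.016450·0.386005061=0.508268883, ẋ'=0.386005061+0.016450·7.126295361=0.503232620
       θ'=0.192264058+0.016450·-1.401991039=0.169201305, θ̇'=-1.401991039+0.016450·-9.674173367=-1.561131191

(0.508268883, 0.503232620, 0.169201305, -1.561131191)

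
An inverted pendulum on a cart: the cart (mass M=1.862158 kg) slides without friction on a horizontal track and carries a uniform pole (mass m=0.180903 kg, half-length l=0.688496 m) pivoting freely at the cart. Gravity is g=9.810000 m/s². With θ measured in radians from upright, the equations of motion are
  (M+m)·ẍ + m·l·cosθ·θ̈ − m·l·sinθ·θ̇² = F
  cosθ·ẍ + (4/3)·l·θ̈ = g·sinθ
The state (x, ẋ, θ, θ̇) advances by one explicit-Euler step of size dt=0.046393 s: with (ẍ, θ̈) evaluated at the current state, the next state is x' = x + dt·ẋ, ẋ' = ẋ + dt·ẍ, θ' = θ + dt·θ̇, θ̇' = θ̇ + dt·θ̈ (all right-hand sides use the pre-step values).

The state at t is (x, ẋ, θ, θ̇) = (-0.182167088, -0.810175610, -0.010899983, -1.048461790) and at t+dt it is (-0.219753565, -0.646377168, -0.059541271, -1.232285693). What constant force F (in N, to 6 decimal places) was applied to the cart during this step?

F = 6.721388 N

ẍ = (ẋ'−ẋ)/dt = (-0.646377168−-0.810175610)/0.046393 = 3.530671
θ̈ = (θ̇'−θ̇)/dt = (-1.232285693−-1.048461790)/0.046393 = -3.962320
sinθ=-0.010900, cosθ=0.999941
F = (M+m)·ẍ + m·l·cosθ·θ̈ − m·l·sinθ·θ̇² = 7.213377 + -0.493482 − -0.001492 = 6.721388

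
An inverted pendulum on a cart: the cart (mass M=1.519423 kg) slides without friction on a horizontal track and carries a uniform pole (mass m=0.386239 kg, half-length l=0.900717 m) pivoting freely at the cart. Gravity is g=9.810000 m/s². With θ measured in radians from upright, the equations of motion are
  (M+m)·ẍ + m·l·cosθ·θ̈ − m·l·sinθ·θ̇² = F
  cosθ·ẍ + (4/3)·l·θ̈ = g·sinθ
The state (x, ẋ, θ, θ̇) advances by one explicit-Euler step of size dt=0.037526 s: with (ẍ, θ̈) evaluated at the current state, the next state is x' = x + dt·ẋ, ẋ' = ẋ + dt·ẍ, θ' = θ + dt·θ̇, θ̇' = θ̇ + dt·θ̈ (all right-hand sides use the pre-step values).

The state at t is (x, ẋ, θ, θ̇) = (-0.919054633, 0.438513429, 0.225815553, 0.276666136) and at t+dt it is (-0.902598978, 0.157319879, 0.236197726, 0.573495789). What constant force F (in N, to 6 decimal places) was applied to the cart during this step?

ẍ = (ẋ'−ẋ)/dt = (0.157319879−0.438513429)/0.037526 = -7.493299
θ̈ = (θ̇'−θ̇)/dt = (0.573495789−0.276666136)/0.037526 = 7.909973
sinθ=0.223901, cosθ=0.974612
F = (M+m)·ẍ + m·l·cosθ·θ̈ − m·l·sinθ·θ̇² = -14.279696 + 2.681953 − 0.005962 = -11.603705

F = -11.603705 N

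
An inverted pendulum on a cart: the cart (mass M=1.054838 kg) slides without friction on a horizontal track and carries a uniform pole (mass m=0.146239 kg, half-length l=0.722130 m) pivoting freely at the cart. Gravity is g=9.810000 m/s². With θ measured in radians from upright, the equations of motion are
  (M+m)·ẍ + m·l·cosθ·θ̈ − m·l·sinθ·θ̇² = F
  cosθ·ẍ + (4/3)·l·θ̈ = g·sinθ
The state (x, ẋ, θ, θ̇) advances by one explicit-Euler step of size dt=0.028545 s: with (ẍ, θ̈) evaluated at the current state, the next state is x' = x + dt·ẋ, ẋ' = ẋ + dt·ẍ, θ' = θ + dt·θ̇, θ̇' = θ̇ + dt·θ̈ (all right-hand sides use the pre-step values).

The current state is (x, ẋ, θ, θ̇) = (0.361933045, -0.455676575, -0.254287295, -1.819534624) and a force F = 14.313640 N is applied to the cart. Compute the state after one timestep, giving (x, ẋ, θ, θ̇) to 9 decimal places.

(0.348925757, -0.079153288, -0.306225911, -2.271175196)

sinθ=-0.251555686, cosθ=0.967842826
temp = (F + m·l·θ̇²·sinθ)/(M+m) = (14.313640 + -0.087949502)/1.201077 = 11.844111991
θ̈ = (g·sinθ − cosθ·temp)/(l·(4/3 − m·cos²θ/(M+m))) = -15.822055407
ẍ = temp − m·l·θ̈·cosθ/(M+m) = 13.190516267
Euler: x'=0.361933045+0.028545·-0.455676575=0.348925757, ẋ'=-0.455676575+0.028545·13.190516267=-0.079153288
       θ'=-0.254287295+0.028545·-1.819534624=-0.306225911, θ̇'=-1.819534624+0.028545·-15.822055407=-2.271175196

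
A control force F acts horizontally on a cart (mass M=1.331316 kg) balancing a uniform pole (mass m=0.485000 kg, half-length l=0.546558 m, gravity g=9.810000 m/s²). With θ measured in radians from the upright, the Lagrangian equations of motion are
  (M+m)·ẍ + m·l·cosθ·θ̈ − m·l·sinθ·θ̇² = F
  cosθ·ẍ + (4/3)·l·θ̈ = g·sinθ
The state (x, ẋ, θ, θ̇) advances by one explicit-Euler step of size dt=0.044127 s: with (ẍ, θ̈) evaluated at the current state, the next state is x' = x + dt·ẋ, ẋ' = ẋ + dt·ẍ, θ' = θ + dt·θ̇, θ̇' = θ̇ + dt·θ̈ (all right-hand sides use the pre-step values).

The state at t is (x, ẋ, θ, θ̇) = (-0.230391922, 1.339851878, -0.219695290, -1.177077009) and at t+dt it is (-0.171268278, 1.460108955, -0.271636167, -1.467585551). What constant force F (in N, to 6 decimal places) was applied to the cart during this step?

ẍ = (ẋ'−ẋ)/dt = (1.460108955−1.339851878)/0.044127 = 2.725249
θ̈ = (θ̇'−θ̇)/dt = (-1.467585551−-1.177077009)/0.044127 = -6.583465
sinθ=-0.217932, cosθ=0.975964
F = (M+m)·ẍ + m·l·cosθ·θ̈ − m·l·sinθ·θ̇² = 4.949914 + -1.703202 − -0.080040 = 3.326752

F = 3.326752 N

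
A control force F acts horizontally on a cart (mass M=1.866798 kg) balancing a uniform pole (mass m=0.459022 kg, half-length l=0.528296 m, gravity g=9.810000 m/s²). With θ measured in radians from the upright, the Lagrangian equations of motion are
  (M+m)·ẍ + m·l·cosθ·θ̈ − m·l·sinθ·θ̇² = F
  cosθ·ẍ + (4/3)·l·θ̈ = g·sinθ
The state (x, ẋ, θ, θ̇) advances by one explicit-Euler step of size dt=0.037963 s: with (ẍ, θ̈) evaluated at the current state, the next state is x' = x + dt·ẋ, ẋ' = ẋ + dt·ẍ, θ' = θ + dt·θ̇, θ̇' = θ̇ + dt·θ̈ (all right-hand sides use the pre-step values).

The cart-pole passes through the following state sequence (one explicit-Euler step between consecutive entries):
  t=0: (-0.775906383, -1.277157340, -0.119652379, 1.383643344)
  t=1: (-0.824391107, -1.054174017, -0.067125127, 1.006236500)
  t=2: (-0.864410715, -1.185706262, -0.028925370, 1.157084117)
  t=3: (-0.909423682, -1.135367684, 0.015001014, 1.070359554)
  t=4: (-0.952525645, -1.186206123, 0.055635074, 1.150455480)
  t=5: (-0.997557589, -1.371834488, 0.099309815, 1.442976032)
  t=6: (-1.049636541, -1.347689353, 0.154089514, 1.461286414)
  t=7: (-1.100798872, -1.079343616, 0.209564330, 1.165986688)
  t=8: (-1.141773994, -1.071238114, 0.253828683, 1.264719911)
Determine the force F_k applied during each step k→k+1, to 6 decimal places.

step 0→1:
  ẍ = (ẋ'−ẋ)/dt = (-1.054174017−-1.277157340)/0.037963 = 5.873701
  θ̈ = (θ̇'−θ̇)/dt = (1.006236500−1.383643344)/0.037963 = -9.941439
  sinθ=-0.119367, cosθ=0.992850
  F = (M+m)·ẍ + m·l·cosθ·θ̈ − m·l·sinθ·θ̇² = 13.661172 + -2.393557 − -0.055417 = 11.323032
step 1→2:
  ẍ = (ẋ'−ẋ)/dt = (-1.185706262−-1.054174017)/0.037963 = -3.464748
  θ̈ = (θ̇'−θ̇)/dt = (1.157084117−1.006236500)/0.037963 = 3.973543
  sinθ=-0.067075, cosθ=0.997748
  F = (M+m)·ẍ + m·l·cosθ·θ̈ − m·l·sinθ·θ̇² = -8.058381 + 0.961412 − -0.016469 = -7.080500
step 2→3:
  ẍ = (ẋ'−ẋ)/dt = (-1.135367684−-1.185706262)/0.037963 = 1.325991
  θ̈ = (θ̇'−θ̇)/dt = (1.070359554−1.157084117)/0.037963 = -2.284450
  sinθ=-0.028921, cosθ=0.999582
  F = (M+m)·ẍ + m·l·cosθ·θ̈ − m·l·sinθ·θ̇² = 3.084015 + -0.553746 − -0.009390 = 2.539659
step 3→4:
  ẍ = (ẋ'−ẋ)/dt = (-1.186206123−-1.135367684)/0.037963 = -1.339158
  θ̈ = (θ̇'−θ̇)/dt = (1.150455480−1.070359554)/0.037963 = 2.109842
  sinθ=0.015000, cosθ=0.999887
  F = (M+m)·ẍ + m·l·cosθ·θ̈ − m·l·sinθ·θ̇² = -3.114640 + 0.511578 − 0.004167 = -2.607229
step 4→5:
  ẍ = (ẋ'−ẋ)/dt = (-1.371834488−-1.186206123)/0.037963 = -4.889718
  θ̈ = (θ̇'−θ̇)/dt = (1.442976032−1.150455480)/0.037963 = 7.705412
  sinθ=0.055606, cosθ=0.998453
  F = (M+m)·ẍ + m·l·cosθ·θ̈ − m·l·sinθ·θ̇² = -11.372604 + 1.865667 − 0.017847 = -9.524784
step 5→6:
  ẍ = (ẋ'−ẋ)/dt = (-1.347689353−-1.371834488)/0.037963 = 0.636018
  θ̈ = (θ̇'−θ̇)/dt = (1.461286414−1.442976032)/0.037963 = 0.482322
  sinθ=0.099147, cosθ=0.995073
  F = (M+m)·ẍ + m·l·cosθ·θ̈ − m·l·sinθ·θ̇² = 1.479262 + 0.116386 − 0.050062 = 1.545587
step 6→7:
  ẍ = (ẋ'−ẋ)/dt = (-1.079343616−-1.347689353)/0.037963 = 7.068613
  θ̈ = (θ̇'−θ̇)/dt = (1.165986688−1.461286414)/0.037963 = -7.778619
  sinθ=0.153480, cosθ=0.988152
  F = (M+m)·ẍ + m·l·cosθ·θ̈ − m·l·sinθ·θ̇² = 16.440320 + -1.863962 − 0.079476 = 14.496883
step 7→8:
  ẍ = (ẋ'−ẋ)/dt = (-1.071238114−-1.079343616)/0.037963 = 0.213511
  θ̈ = (θ̇'−θ̇)/dt = (1.264719911−1.165986688)/0.037963 = 2.600775
  sinθ=0.208034, cosθ=0.978122
  F = (M+m)·ẍ + m·l·cosθ·θ̈ − m·l·sinθ·θ̇² = 0.496587 + 0.616888 − 0.068585 = 1.044890

F_0 = 11.323032 N
F_1 = -7.080500 N
F_2 = 2.539659 N
F_3 = -2.607229 N
F_4 = -9.524784 N
F_5 = 1.545587 N
F_6 = 14.496883 N
F_7 = 1.044890 N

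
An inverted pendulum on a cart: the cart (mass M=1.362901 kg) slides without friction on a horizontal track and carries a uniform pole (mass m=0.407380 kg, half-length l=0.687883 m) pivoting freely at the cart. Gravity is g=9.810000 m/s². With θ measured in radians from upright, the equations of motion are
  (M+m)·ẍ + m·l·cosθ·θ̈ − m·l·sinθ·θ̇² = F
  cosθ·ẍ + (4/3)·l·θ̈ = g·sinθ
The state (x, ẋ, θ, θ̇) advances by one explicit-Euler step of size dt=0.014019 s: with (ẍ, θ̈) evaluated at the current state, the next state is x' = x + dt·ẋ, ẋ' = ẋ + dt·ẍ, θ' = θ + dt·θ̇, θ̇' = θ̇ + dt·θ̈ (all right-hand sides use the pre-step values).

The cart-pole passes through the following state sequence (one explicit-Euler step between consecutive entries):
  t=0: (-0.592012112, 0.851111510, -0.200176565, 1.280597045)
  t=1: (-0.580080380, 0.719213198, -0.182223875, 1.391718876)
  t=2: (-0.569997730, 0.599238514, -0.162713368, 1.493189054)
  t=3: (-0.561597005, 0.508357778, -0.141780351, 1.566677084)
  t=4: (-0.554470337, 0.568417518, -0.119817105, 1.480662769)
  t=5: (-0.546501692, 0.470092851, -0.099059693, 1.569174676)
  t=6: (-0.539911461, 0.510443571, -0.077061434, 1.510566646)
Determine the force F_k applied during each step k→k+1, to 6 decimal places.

F_0 = -14.387488 N
F_1 = -13.056982 N
F_2 = -9.925385 N
F_3 = 5.979260 N
F_4 = -10.586130 N
F_5 = 3.997830 N

step 0→1:
  ẍ = (ẋ'−ẋ)/dt = (0.719213198−0.851111510)/0.014019 = -9.408539
  θ̈ = (θ̇'−θ̇)/dt = (1.391718876−1.280597045)/0.014019 = 7.926516
  sinθ=-0.198842, cosθ=0.980031
  F = (M+m)·ẍ + m·l·cosθ·θ̈ − m·l·sinθ·θ̇² = -16.655758 + 2.176891 − -0.091379 = -14.387488
step 1→2:
  ẍ = (ẋ'−ẋ)/dt = (0.599238514−0.719213198)/0.014019 = -8.558006
  θ̈ = (θ̇'−θ̇)/dt = (1.493189054−1.391718876)/0.014019 = 7.238047
  sinθ=-0.181217, cosθ=0.983443
  F = (M+m)·ẍ + m·l·cosθ·θ̈ − m·l·sinθ·θ̇² = -15.150075 + 1.994734 − -0.098360 = -13.056982
step 2→3:
  ẍ = (ẋ'−ẋ)/dt = (0.508357778−0.599238514)/0.014019 = -6.482683
  θ̈ = (θ̇'−θ̇)/dt = (1.566677084−1.493189054)/0.014019 = 5.242031
  sinθ=-0.161996, cosθ=0.986791
  F = (M+m)·ẍ + m·l·cosθ·θ̈ − m·l·sinθ·θ̇² = -11.476171 + 1.449570 − -0.101216 = -9.925385
step 3→4:
  ẍ = (ẋ'−ẋ)/dt = (0.568417518−0.508357778)/0.014019 = 4.284167
  θ̈ = (θ̇'−θ̇)/dt = (1.480662769−1.566677084)/0.014019 = -6.135553
  sinθ=-0.141306, cosθ=0.989966
  F = (M+m)·ẍ + m·l·cosθ·θ̈ − m·l·sinθ·θ̇² = 7.584180 + -1.702112 − -0.097193 = 5.979260
step 4→5:
  ẍ = (ẋ'−ẋ)/dt = (0.470092851−0.568417518)/0.014019 = -7.013672
  θ̈ = (θ̇'−θ̇)/dt = (1.569174676−1.480662769)/0.014019 = 6.313710
  sinθ=-0.119531, cosθ=0.992831
  F = (M+m)·ẍ + m·l·cosθ·θ̈ − m·l·sinθ·θ̇² = -12.416170 + 1.756605 − -0.073435 = -10.586130
step 5→6:
  ẍ = (ẋ'−ẋ)/dt = (0.510443571−0.470092851)/0.014019 = 2.878288
  θ̈ = (θ̇'−θ̇)/dt = (1.510566646−1.569174676)/0.014019 = -4.180614
  sinθ=-0.098898, cosθ=0.995098
  F = (M+m)·ẍ + m·l·cosθ·θ̈ − m·l·sinθ·θ̇² = 5.095379 + -1.165789 − -0.068241 = 3.997830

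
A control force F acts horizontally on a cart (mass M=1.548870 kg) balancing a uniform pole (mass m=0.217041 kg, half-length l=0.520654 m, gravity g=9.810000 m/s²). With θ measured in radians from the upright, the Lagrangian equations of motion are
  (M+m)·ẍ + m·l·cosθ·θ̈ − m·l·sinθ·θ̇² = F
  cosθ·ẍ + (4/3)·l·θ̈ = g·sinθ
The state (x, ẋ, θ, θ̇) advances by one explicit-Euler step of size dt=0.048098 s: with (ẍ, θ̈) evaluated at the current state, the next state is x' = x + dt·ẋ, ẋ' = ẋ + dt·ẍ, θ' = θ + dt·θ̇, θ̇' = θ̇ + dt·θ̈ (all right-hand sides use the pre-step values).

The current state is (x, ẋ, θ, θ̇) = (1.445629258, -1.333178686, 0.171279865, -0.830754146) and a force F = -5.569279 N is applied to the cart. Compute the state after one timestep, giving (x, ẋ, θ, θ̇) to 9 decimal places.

sinθ=0.170443626, cosθ=0.985367429
temp = (F + m·l·θ̇²·sinθ)/(M+m) = (-5.569279 + 0.013292810)/1.765911 = -3.146243605
θ̈ = (g·sinθ − cosθ·temp)/(l·(4/3 − m·cos²θ/(M+m))) = 7.550170526
ẍ = temp − m·l·θ̈·cosθ/(M+m) = -3.622320541
Euler: x'=1.445629258+0.048098·-1.333178686=1.381506030, ẋ'=-1.333178686+0.048098·-3.622320541=-1.507405059
       θ'=0.171279865+0.048098·-0.830754146=0.131322252, θ̇'=-0.830754146+0.048098·7.550170526=-0.467606044

(1.381506030, -1.507405059, 0.131322252, -0.467606044)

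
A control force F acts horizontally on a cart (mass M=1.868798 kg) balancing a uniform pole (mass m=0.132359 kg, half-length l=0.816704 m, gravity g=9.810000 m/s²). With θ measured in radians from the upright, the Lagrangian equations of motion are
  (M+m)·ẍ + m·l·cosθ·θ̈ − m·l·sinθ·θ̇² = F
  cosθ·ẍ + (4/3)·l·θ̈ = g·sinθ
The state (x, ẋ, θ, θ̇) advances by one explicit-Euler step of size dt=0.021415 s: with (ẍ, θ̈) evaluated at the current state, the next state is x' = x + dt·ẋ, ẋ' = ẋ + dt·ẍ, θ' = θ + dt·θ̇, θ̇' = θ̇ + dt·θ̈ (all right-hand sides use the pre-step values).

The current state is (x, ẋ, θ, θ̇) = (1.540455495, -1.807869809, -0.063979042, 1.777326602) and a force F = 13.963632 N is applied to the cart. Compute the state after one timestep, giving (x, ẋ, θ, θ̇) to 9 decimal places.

sinθ=-0.063935403, cosθ=0.997954039
temp = (F + m·l·θ̇²·sinθ)/(M+m) = (13.963632 + -0.021832027)/2.001157 = 6.966869653
θ̈ = (g·sinθ − cosθ·temp)/(l·(4/3 − m·cos²θ/(M+m))) = -7.322497275
ẍ = temp − m·l·θ̈·cosθ/(M+m) = 7.361605671
Euler: x'=1.540455495+0.021415·-1.807869809=1.501739963, ẋ'=-1.807869809+0.021415·7.361605671=-1.650221024
       θ'=-0.063979042+0.021415·1.777326602=-0.025917593, θ̇'=1.777326602+0.021415·-7.322497275=1.620515323

(1.501739963, -1.650221024, -0.025917593, 1.620515323)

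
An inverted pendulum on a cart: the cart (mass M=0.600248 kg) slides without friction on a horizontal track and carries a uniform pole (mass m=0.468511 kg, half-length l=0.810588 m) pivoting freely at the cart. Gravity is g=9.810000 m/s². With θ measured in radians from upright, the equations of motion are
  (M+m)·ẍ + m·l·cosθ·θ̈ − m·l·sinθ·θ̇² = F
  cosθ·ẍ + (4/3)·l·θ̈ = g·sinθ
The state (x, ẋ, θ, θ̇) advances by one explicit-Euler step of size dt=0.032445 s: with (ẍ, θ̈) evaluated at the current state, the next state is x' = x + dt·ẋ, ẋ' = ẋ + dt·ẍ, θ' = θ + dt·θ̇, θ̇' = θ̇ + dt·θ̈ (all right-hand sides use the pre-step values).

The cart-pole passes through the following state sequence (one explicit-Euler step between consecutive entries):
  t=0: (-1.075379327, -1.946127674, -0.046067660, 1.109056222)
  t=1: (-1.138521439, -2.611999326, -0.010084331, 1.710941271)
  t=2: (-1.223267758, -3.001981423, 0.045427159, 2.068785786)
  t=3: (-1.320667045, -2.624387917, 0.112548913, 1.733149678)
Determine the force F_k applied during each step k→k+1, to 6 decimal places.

F_0 = -14.875123 N
F_1 = -8.646684 N
F_2 = 8.439786 N

step 0→1:
  ẍ = (ẋ'−ẋ)/dt = (-2.611999326−-1.946127674)/0.032445 = -20.523090
  θ̈ = (θ̇'−θ̇)/dt = (1.710941271−1.109056222)/0.032445 = 18.550934
  sinθ=-0.046051, cosθ=0.998939
  F = (M+m)·ẍ + m·l·cosθ·θ̈ − m·l·sinθ·θ̇² = -21.934237 + 7.037603 − -0.021511 = -14.875123
step 1→2:
  ẍ = (ẋ'−ẋ)/dt = (-3.001981423−-2.611999326)/0.032445 = -12.019790
  θ̈ = (θ̇'−θ̇)/dt = (2.068785786−1.710941271)/0.032445 = 11.029265
  sinθ=-0.010084, cosθ=0.999949
  F = (M+m)·ẍ + m·l·cosθ·θ̈ − m·l·sinθ·θ̇² = -12.846259 + 4.188364 − -0.011211 = -8.646684
step 2→3:
  ẍ = (ẋ'−ẋ)/dt = (-2.624387917−-3.001981423)/0.032445 = 11.637957
  θ̈ = (θ̇'−θ̇)/dt = (1.733149678−2.068785786)/0.032445 = -10.344771
  sinθ=0.045412, cosθ=0.998968
  F = (M+m)·ẍ + m·l·cosθ·θ̈ − m·l·sinθ·θ̇² = 12.438171 + -3.924575 − 0.073810 = 8.439786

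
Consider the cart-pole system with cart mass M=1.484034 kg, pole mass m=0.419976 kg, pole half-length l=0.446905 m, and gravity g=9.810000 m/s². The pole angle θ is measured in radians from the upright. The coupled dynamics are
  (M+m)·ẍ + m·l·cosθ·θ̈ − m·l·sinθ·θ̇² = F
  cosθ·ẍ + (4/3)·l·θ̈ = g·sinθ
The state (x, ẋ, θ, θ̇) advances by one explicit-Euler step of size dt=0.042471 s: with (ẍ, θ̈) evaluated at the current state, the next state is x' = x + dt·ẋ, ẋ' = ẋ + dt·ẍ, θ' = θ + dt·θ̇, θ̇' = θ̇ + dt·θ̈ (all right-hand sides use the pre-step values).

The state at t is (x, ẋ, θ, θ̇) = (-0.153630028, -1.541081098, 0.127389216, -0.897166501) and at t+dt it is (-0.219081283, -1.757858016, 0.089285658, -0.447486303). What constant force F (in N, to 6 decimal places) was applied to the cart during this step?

ẍ = (ẋ'−ẋ)/dt = (-1.757858016−-1.541081098)/0.042471 = -5.104116
θ̈ = (θ̇'−θ̇)/dt = (-0.447486303−-0.897166501)/0.042471 = 10.587935
sinθ=0.127045, cosθ=0.991897
F = (M+m)·ẍ + m·l·cosθ·θ̈ − m·l·sinθ·θ̇² = -9.718288 + 1.971140 − 0.019193 = -7.766341

F = -7.766341 N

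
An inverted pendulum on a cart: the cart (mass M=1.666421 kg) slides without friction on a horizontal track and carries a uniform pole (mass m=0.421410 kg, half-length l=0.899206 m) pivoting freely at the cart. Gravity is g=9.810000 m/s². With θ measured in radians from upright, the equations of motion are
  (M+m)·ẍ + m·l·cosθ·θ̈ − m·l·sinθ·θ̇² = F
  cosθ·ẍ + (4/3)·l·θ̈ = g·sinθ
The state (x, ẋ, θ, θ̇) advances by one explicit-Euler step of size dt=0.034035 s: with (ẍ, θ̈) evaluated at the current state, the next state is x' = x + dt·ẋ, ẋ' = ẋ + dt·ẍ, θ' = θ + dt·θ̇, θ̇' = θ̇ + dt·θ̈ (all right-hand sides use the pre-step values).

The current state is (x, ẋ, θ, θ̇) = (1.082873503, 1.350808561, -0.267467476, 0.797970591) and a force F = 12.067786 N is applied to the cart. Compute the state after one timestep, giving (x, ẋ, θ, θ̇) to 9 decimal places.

sinθ=-0.264289811, cosθ=0.964443309
temp = (F + m·l·θ̇²·sinθ)/(M+m) = (12.067786 + -0.063770266)/2.087831 = 5.749515040
θ̈ = (g·sinθ − cosθ·temp)/(l·(4/3 − m·cos²θ/(M+m))) = -7.899806146
ẍ = temp − m·l·θ̈·cosθ/(M+m) = 7.132322870
Euler: x'=1.082873503+0.034035·1.350808561=1.128848272, ẋ'=1.350808561+0.034035·7.132322870=1.593557170
       θ'=-0.267467476+0.034035·0.797970591=-0.240308547, θ̇'=0.797970591+0.034035·-7.899806146=0.529100689

(1.128848272, 1.593557170, -0.240308547, 0.529100689)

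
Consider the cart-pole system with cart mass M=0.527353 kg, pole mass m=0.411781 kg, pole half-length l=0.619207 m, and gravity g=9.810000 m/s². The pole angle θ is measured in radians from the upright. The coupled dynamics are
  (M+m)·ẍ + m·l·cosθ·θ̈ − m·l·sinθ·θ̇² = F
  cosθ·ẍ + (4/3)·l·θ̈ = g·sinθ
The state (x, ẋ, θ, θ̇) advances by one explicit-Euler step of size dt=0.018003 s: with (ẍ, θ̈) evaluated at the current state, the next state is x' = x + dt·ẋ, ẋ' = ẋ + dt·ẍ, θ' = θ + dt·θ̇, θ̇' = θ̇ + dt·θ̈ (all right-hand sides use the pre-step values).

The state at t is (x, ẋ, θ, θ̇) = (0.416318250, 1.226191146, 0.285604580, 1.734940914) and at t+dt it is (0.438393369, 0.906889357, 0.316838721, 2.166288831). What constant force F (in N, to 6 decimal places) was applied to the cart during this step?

ẍ = (ẋ'−ẋ)/dt = (0.906889357−1.226191146)/0.018003 = -17.736032
θ̈ = (θ̇'−θ̇)/dt = (2.166288831−1.734940914)/0.018003 = 23.959780
sinθ=0.281738, cosθ=0.959491
F = (M+m)·ẍ + m·l·cosθ·θ̈ − m·l·sinθ·θ̇² = -16.656511 + 5.861734 − 0.216230 = -11.011007

F = -11.011007 N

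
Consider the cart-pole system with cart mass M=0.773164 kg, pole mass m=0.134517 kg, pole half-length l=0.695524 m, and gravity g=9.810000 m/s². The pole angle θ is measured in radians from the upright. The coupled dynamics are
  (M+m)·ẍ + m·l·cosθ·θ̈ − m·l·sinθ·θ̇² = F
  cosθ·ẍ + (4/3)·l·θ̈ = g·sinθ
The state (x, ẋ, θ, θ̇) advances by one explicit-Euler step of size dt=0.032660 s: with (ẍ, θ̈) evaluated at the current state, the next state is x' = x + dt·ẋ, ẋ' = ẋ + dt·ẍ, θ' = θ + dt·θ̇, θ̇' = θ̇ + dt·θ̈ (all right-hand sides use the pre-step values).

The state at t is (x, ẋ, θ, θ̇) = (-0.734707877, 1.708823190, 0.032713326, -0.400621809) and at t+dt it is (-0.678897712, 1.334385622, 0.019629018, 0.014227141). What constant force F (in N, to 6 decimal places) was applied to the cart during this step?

ẍ = (ẋ'−ẋ)/dt = (1.334385622−1.708823190)/0.032660 = -11.464714
θ̈ = (θ̇'−θ̇)/dt = (0.014227141−-0.400621809)/0.032660 = 12.702050
sinθ=0.032707, cosθ=0.999465
F = (M+m)·ẍ + m·l·cosθ·θ̈ − m·l·sinθ·θ̇² = -10.406303 + 1.187765 − 0.000491 = -9.219029

F = -9.219029 N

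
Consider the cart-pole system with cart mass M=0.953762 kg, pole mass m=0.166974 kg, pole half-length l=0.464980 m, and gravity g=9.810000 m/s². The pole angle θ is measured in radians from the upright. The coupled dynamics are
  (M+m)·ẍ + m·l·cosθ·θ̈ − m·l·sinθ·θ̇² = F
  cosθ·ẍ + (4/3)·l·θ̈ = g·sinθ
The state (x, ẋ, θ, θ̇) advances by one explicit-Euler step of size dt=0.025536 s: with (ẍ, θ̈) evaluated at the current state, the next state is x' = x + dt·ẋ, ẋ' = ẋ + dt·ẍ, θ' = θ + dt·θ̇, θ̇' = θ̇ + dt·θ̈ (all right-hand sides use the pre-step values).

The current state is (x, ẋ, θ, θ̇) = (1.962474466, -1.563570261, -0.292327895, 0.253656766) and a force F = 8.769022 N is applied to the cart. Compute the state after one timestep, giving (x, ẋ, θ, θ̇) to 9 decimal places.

(1.922547136, -1.332389481, -0.285850516, -0.219855623)

sinθ=-0.288182139, cosθ=0.957575613
temp = (F + m·l·θ̇²·sinθ)/(M+m) = (8.769022 + -0.001439604)/1.120736 = 7.823057701
θ̈ = (g·sinθ − cosθ·temp)/(l·(4/3 − m·cos²θ/(M+m))) = -18.542935033
ẍ = temp − m·l·θ̈·cosθ/(M+m) = 9.053132032
Euler: x'=1.962474466+0.025536·-1.563570261=1.922547136, ẋ'=-1.563570261+0.025536·9.053132032=-1.332389481
       θ'=-0.292327895+0.025536·0.253656766=-0.285850516, θ̇'=0.253656766+0.025536·-18.542935033=-0.219855623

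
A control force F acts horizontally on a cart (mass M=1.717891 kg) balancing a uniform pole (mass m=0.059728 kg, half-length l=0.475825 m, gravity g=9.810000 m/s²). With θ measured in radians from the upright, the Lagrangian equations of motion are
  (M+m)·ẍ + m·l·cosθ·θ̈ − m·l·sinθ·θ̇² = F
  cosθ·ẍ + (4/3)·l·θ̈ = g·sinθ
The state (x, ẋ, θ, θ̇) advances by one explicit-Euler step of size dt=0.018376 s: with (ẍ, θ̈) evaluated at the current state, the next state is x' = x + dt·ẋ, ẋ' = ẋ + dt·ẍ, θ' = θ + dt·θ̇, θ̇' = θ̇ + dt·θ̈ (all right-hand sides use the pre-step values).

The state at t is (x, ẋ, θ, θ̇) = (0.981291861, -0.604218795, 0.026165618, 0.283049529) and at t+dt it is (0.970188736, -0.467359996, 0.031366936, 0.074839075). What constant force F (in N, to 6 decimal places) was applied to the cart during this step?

ẍ = (ẋ'−ẋ)/dt = (-0.467359996−-0.604218795)/0.018376 = 7.447693
θ̈ = (θ̇'−θ̇)/dt = (0.074839075−0.283049529)/0.018376 = -11.330565
sinθ=0.026163, cosθ=0.999658
F = (M+m)·ẍ + m·l·cosθ·θ̈ − m·l·sinθ·θ̇² = 13.239160 + -0.321905 − 0.000060 = 12.917195

F = 12.917195 N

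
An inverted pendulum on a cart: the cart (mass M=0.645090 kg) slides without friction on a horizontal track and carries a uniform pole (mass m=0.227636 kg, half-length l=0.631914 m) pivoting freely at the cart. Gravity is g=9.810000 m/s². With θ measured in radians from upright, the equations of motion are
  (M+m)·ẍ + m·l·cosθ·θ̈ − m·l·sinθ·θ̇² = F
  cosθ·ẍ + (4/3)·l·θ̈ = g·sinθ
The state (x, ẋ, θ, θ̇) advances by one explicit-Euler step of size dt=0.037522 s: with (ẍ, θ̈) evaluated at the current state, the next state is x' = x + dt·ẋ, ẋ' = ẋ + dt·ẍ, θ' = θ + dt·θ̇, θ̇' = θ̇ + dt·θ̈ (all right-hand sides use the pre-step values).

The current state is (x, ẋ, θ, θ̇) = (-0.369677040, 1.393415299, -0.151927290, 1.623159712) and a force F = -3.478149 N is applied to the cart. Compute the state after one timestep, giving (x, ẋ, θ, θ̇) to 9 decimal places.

(-0.317393311, 1.218806625, -0.091023091, 1.761892091)

sinθ=-0.151343502, cosθ=0.988481231
temp = (F + m·l·θ̇²·sinθ)/(M+m) = (-3.478149 + -0.057356839)/0.872726 = -4.051106349
θ̈ = (g·sinθ − cosθ·temp)/(l·(4/3 − m·cos²θ/(M+m))) = 3.697360982
ẍ = temp − m·l·θ̈·cosθ/(M+m) = -4.653501253
Euler: x'=-0.369677040+0.037522·1.393415299=-0.317393311, ẋ'=1.393415299+0.037522·-4.653501253=1.218806625
       θ'=-0.151927290+0.037522·1.623159712=-0.091023091, θ̇'=1.623159712+0.037522·3.697360982=1.761892091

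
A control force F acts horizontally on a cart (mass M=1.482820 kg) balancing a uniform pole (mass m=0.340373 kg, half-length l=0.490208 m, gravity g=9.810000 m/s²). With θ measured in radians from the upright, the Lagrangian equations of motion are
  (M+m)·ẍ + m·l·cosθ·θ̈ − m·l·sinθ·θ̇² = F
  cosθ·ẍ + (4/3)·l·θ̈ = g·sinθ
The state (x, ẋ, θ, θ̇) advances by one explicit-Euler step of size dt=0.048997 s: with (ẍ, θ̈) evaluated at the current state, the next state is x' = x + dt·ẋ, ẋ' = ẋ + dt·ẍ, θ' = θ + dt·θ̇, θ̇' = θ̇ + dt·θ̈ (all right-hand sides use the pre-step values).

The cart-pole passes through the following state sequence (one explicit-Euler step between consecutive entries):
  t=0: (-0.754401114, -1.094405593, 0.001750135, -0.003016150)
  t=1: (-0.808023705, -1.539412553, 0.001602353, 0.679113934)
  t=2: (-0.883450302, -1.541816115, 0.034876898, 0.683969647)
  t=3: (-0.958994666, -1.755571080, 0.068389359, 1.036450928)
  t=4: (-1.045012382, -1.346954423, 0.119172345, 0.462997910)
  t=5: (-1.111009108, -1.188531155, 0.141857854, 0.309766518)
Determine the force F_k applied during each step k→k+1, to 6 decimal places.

F_0 = -14.235931 N
F_1 = -0.073025 N
F_2 = -6.757004 N
F_3 = 13.244237 N
F_4 = 5.372614 N

step 0→1:
  ẍ = (ẋ'−ẋ)/dt = (-1.539412553−-1.094405593)/0.048997 = -9.082331
  θ̈ = (θ̇'−θ̇)/dt = (0.679113934−-0.003016150)/0.048997 = 13.921874
  sinθ=0.001750, cosθ=0.999998
  F = (M+m)·ẍ + m·l·cosθ·θ̈ − m·l·sinθ·θ̇² = -16.558842 + 2.322911 − 0.000000 = -14.235931
step 1→2:
  ẍ = (ẋ'−ẋ)/dt = (-1.541816115−-1.539412553)/0.048997 = -0.049055
  θ̈ = (θ̇'−θ̇)/dt = (0.683969647−0.679113934)/0.048997 = 0.099102
  sinθ=0.001602, cosθ=0.999999
  F = (M+m)·ẍ + m·l·cosθ·θ̈ − m·l·sinθ·θ̇² = -0.089437 + 0.016536 − 0.000123 = -0.073025
step 2→3:
  ẍ = (ẋ'−ẋ)/dt = (-1.755571080−-1.541816115)/0.048997 = -4.362613
  θ̈ = (θ̇'−θ̇)/dt = (1.036450928−0.683969647)/0.048997 = 7.193936
  sinθ=0.034870, cosθ=0.999392
  F = (M+m)·ẍ + m·l·cosθ·θ̈ − m·l·sinθ·θ̇² = -7.953886 + 1.199604 − 0.002722 = -6.757004
step 3→4:
  ẍ = (ẋ'−ẋ)/dt = (-1.346954423−-1.755571080)/0.048997 = 8.339626
  θ̈ = (θ̇'−θ̇)/dt = (0.462997910−1.036450928)/0.048997 = -11.703839
  sinθ=0.068336, cosθ=0.997662
  F = (M+m)·ẍ + m·l·cosθ·θ̈ − m·l·sinθ·θ̇² = 15.204748 + -1.948262 − 0.012249 = 13.244237
step 4→5:
  ẍ = (ẋ'−ẋ)/dt = (-1.188531155−-1.346954423)/0.048997 = 3.233326
  θ̈ = (θ̇'−θ̇)/dt = (0.309766518−0.462997910)/0.048997 = -3.127363
  sinθ=0.118890, cosθ=0.992907
  F = (M+m)·ẍ + m·l·cosθ·θ̈ − m·l·sinθ·θ̇² = 5.894977 + -0.518111 − 0.004252 = 5.372614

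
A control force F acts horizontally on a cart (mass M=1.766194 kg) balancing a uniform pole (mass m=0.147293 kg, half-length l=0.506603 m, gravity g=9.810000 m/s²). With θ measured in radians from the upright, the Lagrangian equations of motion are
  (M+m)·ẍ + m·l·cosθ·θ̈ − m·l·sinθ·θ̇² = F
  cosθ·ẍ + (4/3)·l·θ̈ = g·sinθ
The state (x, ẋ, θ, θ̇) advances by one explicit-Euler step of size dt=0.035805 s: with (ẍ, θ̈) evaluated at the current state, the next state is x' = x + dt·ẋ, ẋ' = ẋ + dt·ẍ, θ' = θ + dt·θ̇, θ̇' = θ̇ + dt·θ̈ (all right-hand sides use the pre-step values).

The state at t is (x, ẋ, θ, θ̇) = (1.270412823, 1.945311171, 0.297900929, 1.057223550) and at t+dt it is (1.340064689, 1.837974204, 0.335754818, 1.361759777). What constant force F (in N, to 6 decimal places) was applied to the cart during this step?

ẍ = (ẋ'−ẋ)/dt = (1.837974204−1.945311171)/0.035805 = -2.997821
θ̈ = (θ̇'−θ̇)/dt = (1.361759777−1.057223550)/0.035805 = 8.505411
sinθ=0.293514, cosθ=0.955955
F = (M+m)·ẍ + m·l·cosθ·θ̈ − m·l·sinθ·θ̇² = -5.736291 + 0.606712 − 0.024480 = -5.154059

F = -5.154059 N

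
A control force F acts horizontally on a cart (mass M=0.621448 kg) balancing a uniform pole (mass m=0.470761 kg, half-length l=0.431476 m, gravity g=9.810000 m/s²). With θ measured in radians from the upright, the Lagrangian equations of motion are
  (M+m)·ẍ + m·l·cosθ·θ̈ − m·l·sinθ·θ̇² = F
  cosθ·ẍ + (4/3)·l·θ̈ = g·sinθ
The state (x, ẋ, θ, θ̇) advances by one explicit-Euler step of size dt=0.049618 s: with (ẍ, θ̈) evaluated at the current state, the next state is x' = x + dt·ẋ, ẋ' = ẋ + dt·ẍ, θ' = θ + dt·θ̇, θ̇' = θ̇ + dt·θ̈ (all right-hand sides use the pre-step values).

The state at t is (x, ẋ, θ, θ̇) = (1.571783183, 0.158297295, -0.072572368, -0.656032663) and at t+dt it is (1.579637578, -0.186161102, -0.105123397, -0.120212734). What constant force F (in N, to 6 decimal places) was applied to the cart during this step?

ẍ = (ẋ'−ẋ)/dt = (-0.186161102−0.158297295)/0.049618 = -6.942206
θ̈ = (θ̇'−θ̇)/dt = (-0.120212734−-0.656032663)/0.049618 = 10.798902
sinθ=-0.072509, cosθ=0.997368
F = (M+m)·ẍ + m·l·cosθ·θ̈ − m·l·sinθ·θ̇² = -7.582340 + 2.187722 − -0.006339 = -5.388280

F = -5.388280 N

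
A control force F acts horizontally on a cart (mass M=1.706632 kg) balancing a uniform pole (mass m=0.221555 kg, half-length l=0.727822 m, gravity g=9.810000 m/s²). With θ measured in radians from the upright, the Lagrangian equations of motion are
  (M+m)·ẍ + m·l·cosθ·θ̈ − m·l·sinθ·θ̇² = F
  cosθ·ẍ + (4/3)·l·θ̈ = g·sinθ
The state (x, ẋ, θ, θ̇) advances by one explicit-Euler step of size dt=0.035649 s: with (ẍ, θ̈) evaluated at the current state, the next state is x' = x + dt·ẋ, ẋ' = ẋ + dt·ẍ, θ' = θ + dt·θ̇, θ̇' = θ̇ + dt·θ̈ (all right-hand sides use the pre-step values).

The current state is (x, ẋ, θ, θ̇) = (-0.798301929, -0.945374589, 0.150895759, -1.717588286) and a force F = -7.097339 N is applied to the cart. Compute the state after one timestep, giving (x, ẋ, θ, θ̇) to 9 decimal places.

(-0.832003588, -1.092108951, 0.089665454, -1.513928196)

sinθ=0.150323773, cosθ=0.988636821
temp = (F + m·l·θ̇²·sinθ)/(M+m) = (-7.097339 + 0.071510949)/1.928187 = -3.643748273
θ̈ = (g·sinθ − cosθ·temp)/(l·(4/3 − m·cos²θ/(M+m))) = 5.712925745
ẍ = temp − m·l·θ̈·cosθ/(M+m) = -4.116086336
Euler: x'=-0.798301929+0.035649·-0.945374589=-0.832003588, ẋ'=-0.945374589+0.035649·-4.116086336=-1.092108951
       θ'=0.150895759+0.035649·-1.717588286=0.089665454, θ̇'=-1.717588286+0.035649·5.712925745=-1.513928196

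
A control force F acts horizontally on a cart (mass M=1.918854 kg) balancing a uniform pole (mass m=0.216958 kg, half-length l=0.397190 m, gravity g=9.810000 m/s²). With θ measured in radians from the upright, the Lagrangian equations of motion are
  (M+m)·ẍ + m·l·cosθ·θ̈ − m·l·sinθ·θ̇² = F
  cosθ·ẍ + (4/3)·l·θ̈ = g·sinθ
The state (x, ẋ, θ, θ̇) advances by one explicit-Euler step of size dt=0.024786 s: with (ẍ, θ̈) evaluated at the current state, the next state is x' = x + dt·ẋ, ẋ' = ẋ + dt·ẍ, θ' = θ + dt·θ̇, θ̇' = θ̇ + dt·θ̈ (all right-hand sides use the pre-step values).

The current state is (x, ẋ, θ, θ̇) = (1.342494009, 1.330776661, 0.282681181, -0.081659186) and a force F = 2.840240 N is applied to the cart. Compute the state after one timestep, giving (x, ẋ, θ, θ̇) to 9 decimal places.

(1.375478639, 1.360893297, 0.280657176, -0.008203750)

sinθ=0.278931416, cosθ=0.960311025
temp = (F + m·l·θ̇²·sinθ)/(M+m) = (2.840240 + 0.000160281)/2.135812 = 1.329892463
θ̈ = (g·sinθ − cosθ·temp)/(l·(4/3 − m·cos²θ/(M+m))) = 2.963585753
ẍ = temp − m·l·θ̈·cosθ/(M+m) = 1.215066429
Euler: x'=1.342494009+0.024786·1.330776661=1.375478639, ẋ'=1.330776661+0.024786·1.215066429=1.360893297
       θ'=0.282681181+0.024786·-0.081659186=0.280657176, θ̇'=-0.081659186+0.024786·2.963585753=-0.008203750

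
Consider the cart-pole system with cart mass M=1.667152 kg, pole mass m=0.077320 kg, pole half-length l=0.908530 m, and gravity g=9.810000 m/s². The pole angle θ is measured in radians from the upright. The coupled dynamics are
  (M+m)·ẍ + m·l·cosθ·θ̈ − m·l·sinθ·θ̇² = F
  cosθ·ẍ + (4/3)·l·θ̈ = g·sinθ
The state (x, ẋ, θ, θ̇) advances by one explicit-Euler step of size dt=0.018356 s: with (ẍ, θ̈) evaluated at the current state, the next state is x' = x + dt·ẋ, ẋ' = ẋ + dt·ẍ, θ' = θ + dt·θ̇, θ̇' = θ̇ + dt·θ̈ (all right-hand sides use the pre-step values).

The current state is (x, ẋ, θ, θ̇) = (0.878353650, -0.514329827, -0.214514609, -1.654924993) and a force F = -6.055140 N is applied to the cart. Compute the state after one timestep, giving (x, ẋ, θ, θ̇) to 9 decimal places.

(0.868912612, -0.579291835, -0.244892412, -1.634171283)

sinθ=-0.212873188, cosθ=0.977079836
temp = (F + m·l·θ̇²·sinθ)/(M+m) = (-6.055140 + -0.040955168)/1.744472 = -3.494521648
θ̈ = (g·sinθ − cosθ·temp)/(l·(4/3 − m·cos²θ/(M+m))) = 1.130622702
ẍ = temp − m·l·θ̈·cosθ/(M+m) = -3.539006778
Euler: x'=0.878353650+0.018356·-0.514329827=0.868912612, ẋ'=-0.514329827+0.018356·-3.539006778=-0.579291835
       θ'=-0.214514609+0.018356·-1.654924993=-0.244892412, θ̇'=-1.654924993+0.018356·1.130622702=-1.634171283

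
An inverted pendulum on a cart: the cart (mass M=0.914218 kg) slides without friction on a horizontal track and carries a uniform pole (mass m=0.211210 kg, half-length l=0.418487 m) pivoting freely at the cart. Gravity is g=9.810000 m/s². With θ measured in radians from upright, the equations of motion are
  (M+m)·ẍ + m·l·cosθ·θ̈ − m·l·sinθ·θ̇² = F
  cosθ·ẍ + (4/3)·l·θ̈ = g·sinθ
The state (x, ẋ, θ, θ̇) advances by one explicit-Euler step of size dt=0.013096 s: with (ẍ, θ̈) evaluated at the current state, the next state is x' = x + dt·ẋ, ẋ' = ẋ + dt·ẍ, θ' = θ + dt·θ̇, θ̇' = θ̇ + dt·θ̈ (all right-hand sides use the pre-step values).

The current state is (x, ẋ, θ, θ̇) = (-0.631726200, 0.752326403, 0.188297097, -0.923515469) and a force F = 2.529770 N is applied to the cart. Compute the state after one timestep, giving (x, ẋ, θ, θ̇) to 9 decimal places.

(-0.621873733, 0.782733020, 0.176202738, -0.933947693)

sinθ=0.187186364, cosθ=0.982324419
temp = (F + m·l·θ̇²·sinθ)/(M+m) = (2.529770 + 0.014111039)/1.125428 = 2.260367646
θ̈ = (g·sinθ − cosθ·temp)/(l·(4/3 − m·cos²θ/(M+m))) = -0.796596244
ẍ = temp − m·l·θ̈·cosθ/(M+m) = 2.321824727
Euler: x'=-0.631726200+0.013096·0.752326403=-0.621873733, ẋ'=0.752326403+0.013096·2.321824727=0.782733020
       θ'=0.188297097+0.013096·-0.923515469=0.176202738, θ̇'=-0.923515469+0.013096·-0.796596244=-0.933947693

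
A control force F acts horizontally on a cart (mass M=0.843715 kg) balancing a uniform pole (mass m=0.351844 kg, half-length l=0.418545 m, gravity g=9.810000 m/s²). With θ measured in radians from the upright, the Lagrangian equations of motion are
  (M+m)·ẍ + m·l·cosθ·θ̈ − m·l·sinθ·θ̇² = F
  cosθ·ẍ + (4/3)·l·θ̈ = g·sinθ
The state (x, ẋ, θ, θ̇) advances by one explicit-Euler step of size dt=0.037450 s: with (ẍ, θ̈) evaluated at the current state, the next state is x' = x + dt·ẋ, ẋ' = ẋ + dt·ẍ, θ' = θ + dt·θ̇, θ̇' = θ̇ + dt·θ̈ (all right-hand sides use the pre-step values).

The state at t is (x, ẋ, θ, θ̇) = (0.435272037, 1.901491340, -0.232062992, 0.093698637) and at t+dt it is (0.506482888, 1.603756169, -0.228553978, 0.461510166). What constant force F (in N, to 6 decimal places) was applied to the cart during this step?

ẍ = (ẋ'−ẋ)/dt = (1.603756169−1.901491340)/0.037450 = -7.950205
θ̈ = (θ̇'−θ̇)/dt = (0.461510166−0.093698637)/0.037450 = 9.821403
sinθ=-0.229986, cosθ=0.973194
F = (M+m)·ẍ + m·l·cosθ·θ̈ − m·l·sinθ·θ̇² = -9.504939 + 1.407555 − -0.000297 = -8.097087

F = -8.097087 N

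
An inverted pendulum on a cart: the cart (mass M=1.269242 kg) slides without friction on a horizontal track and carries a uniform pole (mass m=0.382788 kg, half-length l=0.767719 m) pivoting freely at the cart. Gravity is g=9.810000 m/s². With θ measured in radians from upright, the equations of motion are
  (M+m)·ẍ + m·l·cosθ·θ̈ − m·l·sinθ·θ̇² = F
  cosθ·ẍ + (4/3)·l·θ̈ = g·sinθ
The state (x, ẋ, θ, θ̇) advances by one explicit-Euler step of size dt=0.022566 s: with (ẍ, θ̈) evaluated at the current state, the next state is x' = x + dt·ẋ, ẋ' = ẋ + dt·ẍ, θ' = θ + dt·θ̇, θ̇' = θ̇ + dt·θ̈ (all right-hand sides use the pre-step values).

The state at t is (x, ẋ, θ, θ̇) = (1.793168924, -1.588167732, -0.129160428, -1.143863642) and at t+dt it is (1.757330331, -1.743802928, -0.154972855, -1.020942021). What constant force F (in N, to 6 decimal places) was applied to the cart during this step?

ẍ = (ẋ'−ẋ)/dt = (-1.743802928−-1.588167732)/0.022566 = -6.896889
θ̈ = (θ̇'−θ̇)/dt = (-1.020942021−-1.143863642)/0.022566 = 5.447205
sinθ=-0.128802, cosθ=0.991670
F = (M+m)·ẍ + m·l·cosθ·θ̈ − m·l·sinθ·θ̇² = -11.393867 + 1.587456 − -0.049526 = -9.756886

F = -9.756886 N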